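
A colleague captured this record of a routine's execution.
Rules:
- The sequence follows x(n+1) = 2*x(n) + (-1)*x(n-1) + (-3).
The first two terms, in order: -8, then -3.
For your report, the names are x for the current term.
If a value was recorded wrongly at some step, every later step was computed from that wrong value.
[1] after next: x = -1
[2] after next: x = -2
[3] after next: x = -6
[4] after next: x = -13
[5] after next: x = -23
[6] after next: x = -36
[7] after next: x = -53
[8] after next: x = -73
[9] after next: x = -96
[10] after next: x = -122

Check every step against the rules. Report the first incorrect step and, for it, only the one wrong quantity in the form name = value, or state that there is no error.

step 1: x = 2*(-3) + (-1)*(-8) + (-3) = -1 -> checks out
step 2: x = 2*(-1) + (-1)*(-3) + (-3) = -2 -> consistent with the record
step 3: x = 2*(-2) + (-1)*(-1) + (-3) = -6 -> verified
step 4: x = 2*(-6) + (-1)*(-2) + (-3) = -13 -> exactly as logged
step 5: x = 2*(-13) + (-1)*(-6) + (-3) = -23 -> confirmed correct
step 6: x = 2*(-23) + (-1)*(-13) + (-3) = -36 -> verified
step 7: x = 2*(-36) + (-1)*(-23) + (-3) = -52 -> the recorded entry deviates here
That makes step 7 the first incorrect line — x = -52 is what it should show.

step 7, x = -52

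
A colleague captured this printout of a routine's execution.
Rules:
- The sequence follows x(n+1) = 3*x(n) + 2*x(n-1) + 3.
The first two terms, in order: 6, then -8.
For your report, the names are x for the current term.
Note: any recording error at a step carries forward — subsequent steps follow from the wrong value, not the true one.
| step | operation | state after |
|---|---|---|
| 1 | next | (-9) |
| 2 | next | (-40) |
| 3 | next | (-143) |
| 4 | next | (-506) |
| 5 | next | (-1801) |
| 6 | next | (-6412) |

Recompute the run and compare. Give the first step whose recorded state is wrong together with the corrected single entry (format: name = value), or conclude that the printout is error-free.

step 3, x = -135

step 1: x = 3*(-8) + (2)*(6) + (3) = -9 -> agrees with the printout
step 2: x = 3*(-9) + (2)*(-8) + (3) = -40 -> same as recorded
step 3: x = 3*(-40) + (2)*(-9) + (3) = -135 -> a discrepancy with the printout
First incorrect step: 3; the correct value is x = -135.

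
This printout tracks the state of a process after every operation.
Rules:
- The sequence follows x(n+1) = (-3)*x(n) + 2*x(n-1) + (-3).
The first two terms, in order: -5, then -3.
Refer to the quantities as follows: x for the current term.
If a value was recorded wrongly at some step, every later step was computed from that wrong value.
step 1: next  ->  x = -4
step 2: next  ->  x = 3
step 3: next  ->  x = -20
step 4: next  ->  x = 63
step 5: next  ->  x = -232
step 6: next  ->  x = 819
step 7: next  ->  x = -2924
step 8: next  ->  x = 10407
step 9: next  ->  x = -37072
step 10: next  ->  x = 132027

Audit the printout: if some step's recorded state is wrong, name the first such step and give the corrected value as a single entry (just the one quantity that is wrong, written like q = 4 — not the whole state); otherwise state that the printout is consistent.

Recomputing the run from the initial state:
step 1: x = -4
step 2: x = 3
step 3: x = -20
step 4: x = 63
step 5: x = -232
step 6: x = 819
step 7: x = -2924
step 8: x = 10407
step 9: x = -37072
step 10: x = 132027
This matches the printout at every step.

no error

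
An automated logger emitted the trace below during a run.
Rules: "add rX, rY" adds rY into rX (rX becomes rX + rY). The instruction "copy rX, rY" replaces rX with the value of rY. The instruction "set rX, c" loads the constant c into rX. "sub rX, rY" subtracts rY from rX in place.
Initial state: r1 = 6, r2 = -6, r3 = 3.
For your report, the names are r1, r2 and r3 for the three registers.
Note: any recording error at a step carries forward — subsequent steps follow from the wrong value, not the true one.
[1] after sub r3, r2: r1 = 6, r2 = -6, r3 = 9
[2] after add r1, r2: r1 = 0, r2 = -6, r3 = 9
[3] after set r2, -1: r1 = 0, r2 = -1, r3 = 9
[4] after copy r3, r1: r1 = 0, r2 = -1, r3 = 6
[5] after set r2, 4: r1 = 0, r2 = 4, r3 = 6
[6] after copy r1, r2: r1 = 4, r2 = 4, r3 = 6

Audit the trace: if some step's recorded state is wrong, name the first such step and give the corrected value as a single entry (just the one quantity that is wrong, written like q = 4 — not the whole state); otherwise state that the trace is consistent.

Step 1: r3 = 3 - -6 = 9 — matches.
Step 2: r1 = 6 + -6 = 0 — confirmed correct.
Step 3: r2 = -1 — in agreement.
Step 4: r3 = 0 — a discrepancy with the trace.
First deviation found at step 4; the corrected entry is r3 = 0.

step 4, r3 = 0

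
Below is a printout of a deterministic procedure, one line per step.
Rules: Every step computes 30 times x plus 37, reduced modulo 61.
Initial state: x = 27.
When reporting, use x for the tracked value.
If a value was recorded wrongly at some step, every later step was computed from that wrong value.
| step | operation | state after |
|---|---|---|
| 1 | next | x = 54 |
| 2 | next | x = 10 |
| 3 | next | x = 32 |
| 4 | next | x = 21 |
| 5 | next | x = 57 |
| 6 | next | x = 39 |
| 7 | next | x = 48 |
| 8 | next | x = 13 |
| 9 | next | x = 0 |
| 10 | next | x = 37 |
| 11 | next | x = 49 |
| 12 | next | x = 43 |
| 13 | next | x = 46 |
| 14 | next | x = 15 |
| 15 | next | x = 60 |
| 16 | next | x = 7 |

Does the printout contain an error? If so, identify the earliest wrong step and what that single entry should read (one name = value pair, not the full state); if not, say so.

step 14, x = 14

Recomputing the run from the initial state:
step 1: x = 54
step 2: x = 10
step 3: x = 32
step 4: x = 21
step 5: x = 57
step 6: x = 39
step 7: x = 48
step 8: x = 13
step 9: x = 0
step 10: x = 37
step 11: x = 49
step 12: x = 43
step 13: x = 46
step 14: x = 14
step 15: x = 30
step 16: x = 22
The first disagreement with the printout is at step 14, where the value should be x = 14.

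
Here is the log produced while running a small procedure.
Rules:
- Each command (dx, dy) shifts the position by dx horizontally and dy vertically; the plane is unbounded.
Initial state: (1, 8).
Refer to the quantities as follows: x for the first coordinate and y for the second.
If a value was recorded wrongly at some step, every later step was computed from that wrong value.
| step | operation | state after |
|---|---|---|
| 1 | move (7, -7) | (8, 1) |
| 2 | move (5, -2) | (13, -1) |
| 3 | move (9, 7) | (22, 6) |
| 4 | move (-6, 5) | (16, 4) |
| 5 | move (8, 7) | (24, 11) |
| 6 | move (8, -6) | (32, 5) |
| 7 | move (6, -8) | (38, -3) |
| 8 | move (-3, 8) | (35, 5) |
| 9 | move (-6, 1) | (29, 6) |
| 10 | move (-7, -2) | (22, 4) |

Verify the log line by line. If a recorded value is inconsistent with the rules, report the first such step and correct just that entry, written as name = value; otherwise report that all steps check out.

step 4, y = 11

Step 1: x = 1 + (7) = 8, y = 8 + (-7) = 1 — checks out.
Step 2: x = 8 + (5) = 13, y = 1 + (-2) = -1 — confirmed correct.
Step 3: x = 13 + (9) = 22, y = -1 + (7) = 6 — matches.
Step 4: x = 22 + (-6) = 16, y = 6 + (5) = 11 — the entry is off here.
So the first discrepancy is step 4, where the right value is y = 11.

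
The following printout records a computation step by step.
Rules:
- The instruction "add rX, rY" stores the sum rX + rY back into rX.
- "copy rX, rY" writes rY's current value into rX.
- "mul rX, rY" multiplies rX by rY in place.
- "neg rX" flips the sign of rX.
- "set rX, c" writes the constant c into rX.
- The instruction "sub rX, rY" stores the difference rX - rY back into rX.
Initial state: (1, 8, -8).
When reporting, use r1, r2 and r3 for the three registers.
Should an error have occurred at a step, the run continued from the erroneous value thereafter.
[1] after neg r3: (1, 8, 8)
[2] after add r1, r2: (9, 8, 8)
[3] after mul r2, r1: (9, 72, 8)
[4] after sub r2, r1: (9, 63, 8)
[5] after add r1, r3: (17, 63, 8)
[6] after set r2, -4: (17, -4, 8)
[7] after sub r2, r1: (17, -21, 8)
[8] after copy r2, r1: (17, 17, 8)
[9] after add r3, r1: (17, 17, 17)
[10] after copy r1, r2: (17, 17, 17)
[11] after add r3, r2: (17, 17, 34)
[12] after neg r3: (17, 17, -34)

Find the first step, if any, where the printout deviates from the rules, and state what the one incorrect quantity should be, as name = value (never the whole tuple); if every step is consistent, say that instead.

step 9, r3 = 25

Step 1: r3 = -(-8) = 8 — verified.
Step 2: r1 = 1 + 8 = 9 — consistent with the printout.
Step 3: r2 = 8 * 9 = 72 — verified.
Step 4: r2 = 72 - 9 = 63 — checks out.
Step 5: r1 = 9 + 8 = 17 — exactly as logged.
Step 6: r2 = -4 — consistent with the printout.
Step 7: r2 = -4 - 17 = -21 — same as recorded.
Step 8: r2 = 17 — checks out.
Step 9: r3 = 8 + 17 = 25 — first mismatch against the printout.
First deviation found at step 9; the corrected entry is r3 = 25.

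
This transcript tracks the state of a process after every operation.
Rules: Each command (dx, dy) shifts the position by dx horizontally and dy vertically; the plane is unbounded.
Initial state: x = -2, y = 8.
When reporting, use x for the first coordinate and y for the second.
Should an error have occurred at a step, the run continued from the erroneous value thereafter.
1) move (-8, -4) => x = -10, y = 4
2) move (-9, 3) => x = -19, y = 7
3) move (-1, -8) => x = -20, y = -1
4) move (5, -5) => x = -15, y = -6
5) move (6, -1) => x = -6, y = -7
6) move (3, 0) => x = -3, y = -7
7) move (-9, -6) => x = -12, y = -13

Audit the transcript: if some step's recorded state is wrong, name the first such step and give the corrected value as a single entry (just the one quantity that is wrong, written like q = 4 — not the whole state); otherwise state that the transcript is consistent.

step 5, x = -9

step 1: x = -2 + (-8) = -10, y = 8 + (-4) = 4 -> no discrepancy
step 2: x = -10 + (-9) = -19, y = 4 + (3) = 7 -> consistent with the transcript
step 3: x = -19 + (-1) = -20, y = 7 + (-8) = -1 -> matches
step 4: x = -20 + (5) = -15, y = -1 + (-5) = -6 -> exactly as logged
step 5: x = -15 + (6) = -9, y = -6 + (-1) = -7 -> the transcript has a different value
The earliest wrong entry is at step 5: it should read x = -9.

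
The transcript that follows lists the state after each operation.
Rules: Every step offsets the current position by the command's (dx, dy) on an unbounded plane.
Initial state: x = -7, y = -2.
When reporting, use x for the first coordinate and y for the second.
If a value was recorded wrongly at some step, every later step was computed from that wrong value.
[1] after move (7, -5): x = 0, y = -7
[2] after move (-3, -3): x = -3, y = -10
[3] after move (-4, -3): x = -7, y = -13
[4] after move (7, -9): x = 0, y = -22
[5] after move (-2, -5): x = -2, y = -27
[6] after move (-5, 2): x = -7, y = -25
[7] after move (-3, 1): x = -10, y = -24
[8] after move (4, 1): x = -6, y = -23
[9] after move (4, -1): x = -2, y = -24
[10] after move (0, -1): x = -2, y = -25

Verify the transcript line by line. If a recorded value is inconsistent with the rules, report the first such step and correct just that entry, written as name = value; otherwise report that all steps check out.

no error

1. x = -7 + (7) = 0, y = -2 + (-5) = -7 (matches)
2. x = 0 + (-3) = -3, y = -7 + (-3) = -10 (consistent with the transcript)
3. x = -3 + (-4) = -7, y = -10 + (-3) = -13 (verified)
4. x = -7 + (7) = 0, y = -13 + (-9) = -22 (consistent with the transcript)
5. x = 0 + (-2) = -2, y = -22 + (-5) = -27 (confirmed correct)
6. x = -2 + (-5) = -7, y = -27 + (2) = -25 (consistent with the transcript)
7. x = -7 + (-3) = -10, y = -25 + (1) = -24 (verified)
8. x = -10 + (4) = -6, y = -24 + (1) = -23 (checks out)
9. x = -6 + (4) = -2, y = -23 + (-1) = -24 (in agreement)
10. x = -2 + (0) = -2, y = -24 + (-1) = -25 (same as recorded)
All entries verified; no error found.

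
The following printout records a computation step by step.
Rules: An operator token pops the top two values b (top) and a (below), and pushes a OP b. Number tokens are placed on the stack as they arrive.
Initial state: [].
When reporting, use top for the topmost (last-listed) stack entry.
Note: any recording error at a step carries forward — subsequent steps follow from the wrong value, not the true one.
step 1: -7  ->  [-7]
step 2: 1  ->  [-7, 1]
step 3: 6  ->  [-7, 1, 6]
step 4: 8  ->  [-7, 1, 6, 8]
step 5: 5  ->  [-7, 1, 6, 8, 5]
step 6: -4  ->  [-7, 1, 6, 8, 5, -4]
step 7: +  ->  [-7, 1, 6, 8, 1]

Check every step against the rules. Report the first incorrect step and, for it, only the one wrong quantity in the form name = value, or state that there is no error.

step 1: push -7: top = -7 -> verified
step 2: push 1: top = 1 -> matches
step 3: push 6: top = 6 -> checks out
step 4: push 8: top = 8 -> checks out
step 5: push 5: top = 5 -> verified
step 6: push -4: top = -4 -> verified
step 7: 5 + -4 = 1 -> verified
All steps check out; nothing to correct.

no error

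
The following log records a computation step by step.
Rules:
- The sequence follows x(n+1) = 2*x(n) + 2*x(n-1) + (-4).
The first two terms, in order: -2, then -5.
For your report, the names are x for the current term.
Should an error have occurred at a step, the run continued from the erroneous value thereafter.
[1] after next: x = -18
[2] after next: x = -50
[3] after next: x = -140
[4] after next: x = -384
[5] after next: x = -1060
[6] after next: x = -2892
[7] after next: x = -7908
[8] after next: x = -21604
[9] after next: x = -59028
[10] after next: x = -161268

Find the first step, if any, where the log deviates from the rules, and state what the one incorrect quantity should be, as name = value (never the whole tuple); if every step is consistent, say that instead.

Step 1: x = 2*(-5) + (2)*(-2) + (-4) = -18 — agrees with the log.
Step 2: x = 2*(-18) + (2)*(-5) + (-4) = -50 — same as recorded.
Step 3: x = 2*(-50) + (2)*(-18) + (-4) = -140 — confirmed correct.
Step 4: x = 2*(-140) + (2)*(-50) + (-4) = -384 — confirmed correct.
Step 5: x = 2*(-384) + (2)*(-140) + (-4) = -1052 — a discrepancy with the log.
First incorrect step: 5; the correct value is x = -1052.

step 5, x = -1052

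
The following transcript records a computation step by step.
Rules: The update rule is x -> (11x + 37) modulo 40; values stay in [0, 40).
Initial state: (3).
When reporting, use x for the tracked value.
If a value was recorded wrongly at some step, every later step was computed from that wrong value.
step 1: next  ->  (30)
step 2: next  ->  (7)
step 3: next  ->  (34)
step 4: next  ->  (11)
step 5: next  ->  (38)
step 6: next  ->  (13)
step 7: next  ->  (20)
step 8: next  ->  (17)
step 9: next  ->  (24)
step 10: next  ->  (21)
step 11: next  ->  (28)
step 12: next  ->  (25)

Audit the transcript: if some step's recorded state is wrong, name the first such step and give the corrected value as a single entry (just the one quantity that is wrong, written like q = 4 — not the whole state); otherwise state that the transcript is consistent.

step 6, x = 15

1. x = (11*3 + 37) mod 40 = 30 (agrees with the transcript)
2. x = (11*30 + 37) mod 40 = 7 (verified)
3. x = (11*7 + 37) mod 40 = 34 (no discrepancy)
4. x = (11*34 + 37) mod 40 = 11 (confirmed correct)
5. x = (11*11 + 37) mod 40 = 38 (verified)
6. x = (11*38 + 37) mod 40 = 15 (the entry is off here)
First incorrect step: 6; the correct value is x = 15.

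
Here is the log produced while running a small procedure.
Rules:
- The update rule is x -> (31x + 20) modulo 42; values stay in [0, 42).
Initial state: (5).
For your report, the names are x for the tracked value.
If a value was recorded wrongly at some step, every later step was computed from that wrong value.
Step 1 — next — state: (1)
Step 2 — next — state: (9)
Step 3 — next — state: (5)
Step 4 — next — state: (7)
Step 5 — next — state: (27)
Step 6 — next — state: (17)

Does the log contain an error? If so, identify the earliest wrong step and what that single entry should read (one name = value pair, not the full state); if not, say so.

Step 1: x = (31*5 + 20) mod 42 = 7 — first mismatch against the log.
First incorrect step: 1; the correct value is x = 7.

step 1, x = 7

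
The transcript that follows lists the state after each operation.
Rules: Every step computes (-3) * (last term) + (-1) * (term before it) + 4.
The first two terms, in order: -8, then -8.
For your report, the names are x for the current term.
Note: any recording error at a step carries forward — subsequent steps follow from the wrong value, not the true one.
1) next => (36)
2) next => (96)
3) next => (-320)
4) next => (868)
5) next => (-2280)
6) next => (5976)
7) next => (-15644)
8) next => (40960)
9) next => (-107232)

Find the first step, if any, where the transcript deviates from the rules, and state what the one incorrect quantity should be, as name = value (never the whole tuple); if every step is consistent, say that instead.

step 1: x = -3*(-8) + (-1)*(-8) + (4) = 36 -> no discrepancy
step 2: x = -3*(36) + (-1)*(-8) + (4) = -96 -> not what was recorded
So the first discrepancy is step 2, where the right value is x = -96.

step 2, x = -96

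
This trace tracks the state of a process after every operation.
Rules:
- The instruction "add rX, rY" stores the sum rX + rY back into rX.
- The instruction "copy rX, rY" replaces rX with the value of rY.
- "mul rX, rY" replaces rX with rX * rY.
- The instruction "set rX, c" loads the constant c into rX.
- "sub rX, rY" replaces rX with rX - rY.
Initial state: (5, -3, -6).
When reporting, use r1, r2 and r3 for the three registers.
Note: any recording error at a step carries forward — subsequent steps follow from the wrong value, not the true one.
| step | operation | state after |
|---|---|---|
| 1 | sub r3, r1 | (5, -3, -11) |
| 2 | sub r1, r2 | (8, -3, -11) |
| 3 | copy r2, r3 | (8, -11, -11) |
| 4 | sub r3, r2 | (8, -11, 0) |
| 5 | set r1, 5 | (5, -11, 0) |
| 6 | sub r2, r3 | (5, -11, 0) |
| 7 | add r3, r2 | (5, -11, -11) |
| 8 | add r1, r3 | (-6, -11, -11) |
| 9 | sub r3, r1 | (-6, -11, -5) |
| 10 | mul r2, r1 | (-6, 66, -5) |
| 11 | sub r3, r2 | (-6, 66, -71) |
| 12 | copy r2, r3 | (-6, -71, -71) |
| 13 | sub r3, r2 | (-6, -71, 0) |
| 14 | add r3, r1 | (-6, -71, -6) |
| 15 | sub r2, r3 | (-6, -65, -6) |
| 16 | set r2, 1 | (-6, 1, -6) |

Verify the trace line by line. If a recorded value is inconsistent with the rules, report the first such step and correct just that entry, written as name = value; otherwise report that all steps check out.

Recomputing the run from the initial state:
step 1: r1 = 5, r2 = -3, r3 = -11
step 2: r1 = 8, r2 = -3, r3 = -11
step 3: r1 = 8, r2 = -11, r3 = -11
step 4: r1 = 8, r2 = -11, r3 = 0
step 5: r1 = 5, r2 = -11, r3 = 0
step 6: r1 = 5, r2 = -11, r3 = 0
step 7: r1 = 5, r2 = -11, r3 = -11
step 8: r1 = -6, r2 = -11, r3 = -11
step 9: r1 = -6, r2 = -11, r3 = -5
step 10: r1 = -6, r2 = 66, r3 = -5
step 11: r1 = -6, r2 = 66, r3 = -71
step 12: r1 = -6, r2 = -71, r3 = -71
step 13: r1 = -6, r2 = -71, r3 = 0
step 14: r1 = -6, r2 = -71, r3 = -6
step 15: r1 = -6, r2 = -65, r3 = -6
step 16: r1 = -6, r2 = 1, r3 = -6
This matches the trace at every step.

no error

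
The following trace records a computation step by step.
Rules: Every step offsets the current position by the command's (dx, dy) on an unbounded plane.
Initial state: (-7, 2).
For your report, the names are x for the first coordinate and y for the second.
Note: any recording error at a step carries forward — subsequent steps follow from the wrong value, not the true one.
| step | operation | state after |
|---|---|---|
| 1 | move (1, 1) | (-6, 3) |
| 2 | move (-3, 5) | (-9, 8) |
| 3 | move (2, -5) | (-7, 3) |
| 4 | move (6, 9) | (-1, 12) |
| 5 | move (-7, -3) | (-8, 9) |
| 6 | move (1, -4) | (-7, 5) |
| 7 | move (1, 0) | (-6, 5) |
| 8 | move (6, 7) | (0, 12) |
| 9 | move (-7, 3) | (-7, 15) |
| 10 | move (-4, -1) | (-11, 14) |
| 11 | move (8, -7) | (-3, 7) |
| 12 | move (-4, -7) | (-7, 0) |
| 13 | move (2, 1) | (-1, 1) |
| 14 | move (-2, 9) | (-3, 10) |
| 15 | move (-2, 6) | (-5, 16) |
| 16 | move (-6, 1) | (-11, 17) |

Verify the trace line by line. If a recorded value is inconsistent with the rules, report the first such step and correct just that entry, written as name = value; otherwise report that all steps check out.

step 13, x = -5

Recomputing the run from the initial state:
step 1: x = -6, y = 3
step 2: x = -9, y = 8
step 3: x = -7, y = 3
step 4: x = -1, y = 12
step 5: x = -8, y = 9
step 6: x = -7, y = 5
step 7: x = -6, y = 5
step 8: x = 0, y = 12
step 9: x = -7, y = 15
step 10: x = -11, y = 14
step 11: x = -3, y = 7
step 12: x = -7, y = 0
step 13: x = -5, y = 1
step 14: x = -7, y = 10
step 15: x = -9, y = 16
step 16: x = -15, y = 17
The first disagreement with the trace is at step 13, where the value should be x = -5.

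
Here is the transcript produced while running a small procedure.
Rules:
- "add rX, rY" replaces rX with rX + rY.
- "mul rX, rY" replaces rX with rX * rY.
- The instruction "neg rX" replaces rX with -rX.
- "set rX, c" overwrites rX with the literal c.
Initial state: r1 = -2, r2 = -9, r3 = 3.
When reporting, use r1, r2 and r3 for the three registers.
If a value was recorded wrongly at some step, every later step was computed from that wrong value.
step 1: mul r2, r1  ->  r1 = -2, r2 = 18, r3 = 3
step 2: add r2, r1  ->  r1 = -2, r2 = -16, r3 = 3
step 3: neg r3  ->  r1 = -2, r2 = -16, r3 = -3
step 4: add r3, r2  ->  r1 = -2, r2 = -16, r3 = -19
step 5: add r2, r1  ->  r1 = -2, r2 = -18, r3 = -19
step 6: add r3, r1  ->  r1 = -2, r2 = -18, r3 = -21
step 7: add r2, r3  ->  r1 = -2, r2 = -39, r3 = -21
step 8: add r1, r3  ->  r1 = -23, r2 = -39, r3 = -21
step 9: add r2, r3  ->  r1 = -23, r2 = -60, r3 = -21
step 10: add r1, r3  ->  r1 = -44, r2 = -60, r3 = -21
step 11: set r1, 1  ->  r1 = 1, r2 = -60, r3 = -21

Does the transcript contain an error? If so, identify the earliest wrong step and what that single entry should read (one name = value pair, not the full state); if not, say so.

1. r2 = -9 * -2 = 18 (verified)
2. r2 = 18 + -2 = 16 (the transcript has a different value)
First deviation found at step 2; the corrected entry is r2 = 16.

step 2, r2 = 16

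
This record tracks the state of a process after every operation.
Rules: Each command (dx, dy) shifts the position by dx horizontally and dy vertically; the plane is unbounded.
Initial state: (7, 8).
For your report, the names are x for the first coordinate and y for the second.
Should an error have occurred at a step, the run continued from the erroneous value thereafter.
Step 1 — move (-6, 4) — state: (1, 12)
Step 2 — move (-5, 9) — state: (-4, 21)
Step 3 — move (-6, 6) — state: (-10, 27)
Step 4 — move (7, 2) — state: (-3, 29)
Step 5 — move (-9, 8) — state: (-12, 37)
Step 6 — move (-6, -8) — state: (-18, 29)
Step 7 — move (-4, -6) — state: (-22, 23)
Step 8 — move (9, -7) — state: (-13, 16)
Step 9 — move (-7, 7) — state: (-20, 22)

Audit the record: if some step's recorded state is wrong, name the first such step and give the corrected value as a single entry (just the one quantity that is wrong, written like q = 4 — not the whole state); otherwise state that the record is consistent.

step 9, y = 23

Step 1: x = 7 + (-6) = 1, y = 8 + (4) = 12 — matches.
Step 2: x = 1 + (-5) = -4, y = 12 + (9) = 21 — confirmed correct.
Step 3: x = -4 + (-6) = -10, y = 21 + (6) = 27 — agrees with the record.
Step 4: x = -10 + (7) = -3, y = 27 + (2) = 29 — consistent with the record.
Step 5: x = -3 + (-9) = -12, y = 29 + (8) = 37 — confirmed correct.
Step 6: x = -12 + (-6) = -18, y = 37 + (-8) = 29 — matches.
Step 7: x = -18 + (-4) = -22, y = 29 + (-6) = 23 — matches.
Step 8: x = -22 + (9) = -13, y = 23 + (-7) = 16 — in agreement.
Step 9: x = -13 + (-7) = -20, y = 16 + (7) = 23 — a discrepancy with the record.
So the first discrepancy is step 9, where the right value is y = 23.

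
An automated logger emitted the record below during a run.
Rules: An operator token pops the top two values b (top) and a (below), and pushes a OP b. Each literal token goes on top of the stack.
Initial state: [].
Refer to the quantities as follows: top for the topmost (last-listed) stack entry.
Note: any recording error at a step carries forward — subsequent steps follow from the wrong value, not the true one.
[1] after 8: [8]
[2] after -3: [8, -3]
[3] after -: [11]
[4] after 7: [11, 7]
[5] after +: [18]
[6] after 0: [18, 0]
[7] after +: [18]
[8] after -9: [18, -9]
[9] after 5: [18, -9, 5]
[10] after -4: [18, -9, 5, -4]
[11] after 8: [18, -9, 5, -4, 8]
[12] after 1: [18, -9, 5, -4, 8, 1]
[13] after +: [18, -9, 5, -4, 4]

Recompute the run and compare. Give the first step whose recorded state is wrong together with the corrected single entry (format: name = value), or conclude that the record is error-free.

step 13, top = 9

step 1: push 8: top = 8 -> exactly as logged
step 2: push -3: top = -3 -> agrees with the record
step 3: 8 - -3 = 11 -> confirmed correct
step 4: push 7: top = 7 -> checks out
step 5: 11 + 7 = 18 -> verified
step 6: push 0: top = 0 -> no discrepancy
step 7: 18 + 0 = 18 -> no discrepancy
step 8: push -9: top = -9 -> verified
step 9: push 5: top = 5 -> no discrepancy
step 10: push -4: top = -4 -> no discrepancy
step 11: push 8: top = 8 -> same as recorded
step 12: push 1: top = 1 -> consistent with the record
step 13: 8 + 1 = 9 -> first mismatch against the record
Step 13 is the first one off; corrected, top = 9.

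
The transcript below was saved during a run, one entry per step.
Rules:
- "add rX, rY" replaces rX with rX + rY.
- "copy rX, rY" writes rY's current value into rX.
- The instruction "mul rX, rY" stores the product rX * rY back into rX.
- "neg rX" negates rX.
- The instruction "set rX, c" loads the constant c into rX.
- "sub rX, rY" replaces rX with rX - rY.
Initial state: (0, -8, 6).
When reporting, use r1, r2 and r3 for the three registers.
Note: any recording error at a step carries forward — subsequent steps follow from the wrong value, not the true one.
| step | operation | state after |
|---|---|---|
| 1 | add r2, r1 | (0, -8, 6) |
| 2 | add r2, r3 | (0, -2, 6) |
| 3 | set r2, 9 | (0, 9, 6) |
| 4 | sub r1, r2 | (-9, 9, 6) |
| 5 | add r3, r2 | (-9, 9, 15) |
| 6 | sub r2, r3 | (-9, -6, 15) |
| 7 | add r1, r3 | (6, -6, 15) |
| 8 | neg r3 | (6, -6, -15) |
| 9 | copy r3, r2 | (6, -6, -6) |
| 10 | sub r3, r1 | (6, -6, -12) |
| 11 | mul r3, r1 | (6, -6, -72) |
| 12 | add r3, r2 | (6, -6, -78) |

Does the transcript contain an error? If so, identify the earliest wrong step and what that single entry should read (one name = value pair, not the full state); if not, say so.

Recomputing the run from the initial state:
step 1: r1 = 0, r2 = -8, r3 = 6
step 2: r1 = 0, r2 = -2, r3 = 6
step 3: r1 = 0, r2 = 9, r3 = 6
step 4: r1 = -9, r2 = 9, r3 = 6
step 5: r1 = -9, r2 = 9, r3 = 15
step 6: r1 = -9, r2 = -6, r3 = 15
step 7: r1 = 6, r2 = -6, r3 = 15
step 8: r1 = 6, r2 = -6, r3 = -15
step 9: r1 = 6, r2 = -6, r3 = -6
step 10: r1 = 6, r2 = -6, r3 = -12
step 11: r1 = 6, r2 = -6, r3 = -72
step 12: r1 = 6, r2 = -6, r3 = -78
This matches the transcript at every step.

no error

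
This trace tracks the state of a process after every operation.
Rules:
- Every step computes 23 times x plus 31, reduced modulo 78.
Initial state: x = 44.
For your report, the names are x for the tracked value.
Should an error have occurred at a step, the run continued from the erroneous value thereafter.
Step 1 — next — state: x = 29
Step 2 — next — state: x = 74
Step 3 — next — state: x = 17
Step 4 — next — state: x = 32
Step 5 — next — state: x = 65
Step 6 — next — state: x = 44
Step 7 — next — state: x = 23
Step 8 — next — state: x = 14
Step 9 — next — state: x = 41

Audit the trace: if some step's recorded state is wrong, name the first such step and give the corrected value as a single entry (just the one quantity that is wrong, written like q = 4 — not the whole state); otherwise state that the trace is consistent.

Recomputing the run from the initial state:
step 1: x = 29
step 2: x = 74
step 3: x = 17
step 4: x = 32
step 5: x = 65
step 6: x = 44
step 7: x = 29
step 8: x = 74
step 9: x = 17
The first disagreement with the trace is at step 7, where the value should be x = 29.

step 7, x = 29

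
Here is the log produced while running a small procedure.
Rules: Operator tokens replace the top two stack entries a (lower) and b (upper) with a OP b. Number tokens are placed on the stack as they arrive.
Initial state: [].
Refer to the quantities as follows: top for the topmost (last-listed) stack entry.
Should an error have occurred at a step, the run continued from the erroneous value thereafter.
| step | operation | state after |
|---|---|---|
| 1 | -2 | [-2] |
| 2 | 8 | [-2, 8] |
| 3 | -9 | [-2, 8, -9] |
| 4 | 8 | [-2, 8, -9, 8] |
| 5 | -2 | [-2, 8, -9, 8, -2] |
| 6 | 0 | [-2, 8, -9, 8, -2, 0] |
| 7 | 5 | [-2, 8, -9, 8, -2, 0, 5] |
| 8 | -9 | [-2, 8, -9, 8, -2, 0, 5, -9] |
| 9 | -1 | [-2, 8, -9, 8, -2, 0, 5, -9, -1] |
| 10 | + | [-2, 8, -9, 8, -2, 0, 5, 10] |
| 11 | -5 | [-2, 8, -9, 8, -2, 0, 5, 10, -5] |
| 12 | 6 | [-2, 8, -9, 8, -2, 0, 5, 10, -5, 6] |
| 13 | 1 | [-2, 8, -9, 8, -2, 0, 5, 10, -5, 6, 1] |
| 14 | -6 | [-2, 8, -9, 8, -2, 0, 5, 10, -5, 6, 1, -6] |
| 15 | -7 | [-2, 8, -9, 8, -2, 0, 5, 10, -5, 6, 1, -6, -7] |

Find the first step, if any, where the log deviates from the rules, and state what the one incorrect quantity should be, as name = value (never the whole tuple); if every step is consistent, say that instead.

Step 1: push -2: top = -2 — exactly as logged.
Step 2: push 8: top = 8 — confirmed correct.
Step 3: push -9: top = -9 — in agreement.
Step 4: push 8: top = 8 — agrees with the log.
Step 5: push -2: top = -2 — in agreement.
Step 6: push 0: top = 0 — verified.
Step 7: push 5: top = 5 — exactly as logged.
Step 8: push -9: top = -9 — exactly as logged.
Step 9: push -1: top = -1 — consistent with the log.
Step 10: -9 + -1 = -10 — the log disagrees here.
That makes step 10 the first incorrect line — top = -10 is what it should show.

step 10, top = -10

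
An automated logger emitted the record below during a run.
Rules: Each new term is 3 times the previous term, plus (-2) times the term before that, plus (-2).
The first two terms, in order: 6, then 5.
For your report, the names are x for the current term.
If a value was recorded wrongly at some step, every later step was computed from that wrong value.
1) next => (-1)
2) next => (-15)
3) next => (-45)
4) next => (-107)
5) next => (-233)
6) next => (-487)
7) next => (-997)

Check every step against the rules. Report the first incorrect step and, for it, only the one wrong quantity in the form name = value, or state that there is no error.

Recomputing the run from the initial state:
step 1: x = 1
step 2: x = -9
step 3: x = -31
step 4: x = -77
step 5: x = -171
step 6: x = -361
step 7: x = -743
The first disagreement with the record is at step 1, where the value should be x = 1.

step 1, x = 1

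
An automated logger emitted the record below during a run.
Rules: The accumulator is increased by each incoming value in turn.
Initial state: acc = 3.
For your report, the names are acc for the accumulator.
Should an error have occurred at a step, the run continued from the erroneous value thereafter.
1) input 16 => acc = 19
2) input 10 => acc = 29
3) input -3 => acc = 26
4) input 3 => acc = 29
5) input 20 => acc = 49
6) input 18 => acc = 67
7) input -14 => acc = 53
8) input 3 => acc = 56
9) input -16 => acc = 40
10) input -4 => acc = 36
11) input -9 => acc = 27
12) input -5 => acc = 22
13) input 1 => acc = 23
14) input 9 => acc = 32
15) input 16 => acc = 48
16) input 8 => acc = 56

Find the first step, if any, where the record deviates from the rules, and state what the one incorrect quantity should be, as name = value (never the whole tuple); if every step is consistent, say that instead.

no error

Recomputing the run from the initial state:
step 1: acc = 19
step 2: acc = 29
step 3: acc = 26
step 4: acc = 29
step 5: acc = 49
step 6: acc = 67
step 7: acc = 53
step 8: acc = 56
step 9: acc = 40
step 10: acc = 36
step 11: acc = 27
step 12: acc = 22
step 13: acc = 23
step 14: acc = 32
step 15: acc = 48
step 16: acc = 56
This matches the record at every step.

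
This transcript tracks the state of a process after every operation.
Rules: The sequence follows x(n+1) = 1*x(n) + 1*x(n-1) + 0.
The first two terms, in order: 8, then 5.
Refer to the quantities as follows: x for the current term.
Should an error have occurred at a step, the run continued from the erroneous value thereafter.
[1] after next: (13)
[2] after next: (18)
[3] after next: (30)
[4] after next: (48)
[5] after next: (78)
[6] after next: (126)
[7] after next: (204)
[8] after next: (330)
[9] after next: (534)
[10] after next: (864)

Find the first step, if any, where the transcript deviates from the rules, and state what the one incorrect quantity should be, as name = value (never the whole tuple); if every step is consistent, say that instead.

step 3, x = 31

1. x = 1*(5) + (1)*(8) + (0) = 13 (in agreement)
2. x = 1*(13) + (1)*(5) + (0) = 18 (in agreement)
3. x = 1*(18) + (1)*(13) + (0) = 31 (not what was recorded)
Conclusion: step 3 carries the first error; the entry should be x = 31.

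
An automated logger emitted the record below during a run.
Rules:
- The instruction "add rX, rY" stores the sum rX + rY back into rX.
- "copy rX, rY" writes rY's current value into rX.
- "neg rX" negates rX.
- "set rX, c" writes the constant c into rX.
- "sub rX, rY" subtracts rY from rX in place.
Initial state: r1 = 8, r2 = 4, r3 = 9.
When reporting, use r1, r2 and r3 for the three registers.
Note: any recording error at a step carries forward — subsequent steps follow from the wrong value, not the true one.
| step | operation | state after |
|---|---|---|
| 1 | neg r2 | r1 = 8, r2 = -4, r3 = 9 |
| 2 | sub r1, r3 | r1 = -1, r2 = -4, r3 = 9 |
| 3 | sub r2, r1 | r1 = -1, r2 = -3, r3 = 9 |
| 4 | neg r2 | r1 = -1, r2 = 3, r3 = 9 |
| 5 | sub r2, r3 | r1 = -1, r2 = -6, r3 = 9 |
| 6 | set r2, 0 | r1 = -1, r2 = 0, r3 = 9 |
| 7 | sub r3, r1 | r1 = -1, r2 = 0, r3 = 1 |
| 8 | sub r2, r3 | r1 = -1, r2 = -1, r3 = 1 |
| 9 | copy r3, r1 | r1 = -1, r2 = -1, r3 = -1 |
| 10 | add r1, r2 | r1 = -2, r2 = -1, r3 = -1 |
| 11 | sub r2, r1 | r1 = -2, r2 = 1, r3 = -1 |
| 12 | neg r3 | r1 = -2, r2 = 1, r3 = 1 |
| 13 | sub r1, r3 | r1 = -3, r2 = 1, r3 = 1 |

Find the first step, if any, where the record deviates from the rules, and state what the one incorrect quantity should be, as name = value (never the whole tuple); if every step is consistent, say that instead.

Recomputing the run from the initial state:
step 1: r1 = 8, r2 = -4, r3 = 9
step 2: r1 = -1, r2 = -4, r3 = 9
step 3: r1 = -1, r2 = -3, r3 = 9
step 4: r1 = -1, r2 = 3, r3 = 9
step 5: r1 = -1, r2 = -6, r3 = 9
step 6: r1 = -1, r2 = 0, r3 = 9
step 7: r1 = -1, r2 = 0, r3 = 10
step 8: r1 = -1, r2 = -10, r3 = 10
step 9: r1 = -1, r2 = -10, r3 = -1
step 10: r1 = -11, r2 = -10, r3 = -1
step 11: r1 = -11, r2 = 1, r3 = -1
step 12: r1 = -11, r2 = 1, r3 = 1
step 13: r1 = -12, r2 = 1, r3 = 1
The first disagreement with the record is at step 7, where the value should be r3 = 10.

step 7, r3 = 10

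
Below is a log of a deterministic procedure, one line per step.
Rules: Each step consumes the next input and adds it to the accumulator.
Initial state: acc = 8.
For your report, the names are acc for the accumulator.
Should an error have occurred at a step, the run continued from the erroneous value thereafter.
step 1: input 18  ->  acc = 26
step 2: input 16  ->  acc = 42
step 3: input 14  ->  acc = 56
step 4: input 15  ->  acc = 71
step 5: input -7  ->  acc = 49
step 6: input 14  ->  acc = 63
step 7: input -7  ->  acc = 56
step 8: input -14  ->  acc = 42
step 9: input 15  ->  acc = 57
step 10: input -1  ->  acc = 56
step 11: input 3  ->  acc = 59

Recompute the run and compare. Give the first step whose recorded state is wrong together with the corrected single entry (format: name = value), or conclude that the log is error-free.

Recomputing the run from the initial state:
step 1: acc = 26
step 2: acc = 42
step 3: acc = 56
step 4: acc = 71
step 5: acc = 64
step 6: acc = 78
step 7: acc = 71
step 8: acc = 57
step 9: acc = 72
step 10: acc = 71
step 11: acc = 74
The first disagreement with the log is at step 5, where the value should be acc = 64.

step 5, acc = 64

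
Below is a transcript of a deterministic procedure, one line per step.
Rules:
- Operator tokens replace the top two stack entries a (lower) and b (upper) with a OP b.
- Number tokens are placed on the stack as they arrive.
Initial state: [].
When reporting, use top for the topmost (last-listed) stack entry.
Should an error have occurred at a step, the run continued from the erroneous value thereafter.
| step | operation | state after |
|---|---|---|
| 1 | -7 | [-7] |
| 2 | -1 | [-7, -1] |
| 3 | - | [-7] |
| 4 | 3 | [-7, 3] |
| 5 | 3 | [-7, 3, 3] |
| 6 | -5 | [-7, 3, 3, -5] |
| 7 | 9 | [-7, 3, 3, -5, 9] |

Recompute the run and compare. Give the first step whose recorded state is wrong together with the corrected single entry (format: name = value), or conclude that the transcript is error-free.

1. push -7: top = -7 (no discrepancy)
2. push -1: top = -1 (no discrepancy)
3. -7 - -1 = -6 (not what was recorded)
The audit stops at step 3: the recorded entry is wrong and should be top = -6.

step 3, top = -6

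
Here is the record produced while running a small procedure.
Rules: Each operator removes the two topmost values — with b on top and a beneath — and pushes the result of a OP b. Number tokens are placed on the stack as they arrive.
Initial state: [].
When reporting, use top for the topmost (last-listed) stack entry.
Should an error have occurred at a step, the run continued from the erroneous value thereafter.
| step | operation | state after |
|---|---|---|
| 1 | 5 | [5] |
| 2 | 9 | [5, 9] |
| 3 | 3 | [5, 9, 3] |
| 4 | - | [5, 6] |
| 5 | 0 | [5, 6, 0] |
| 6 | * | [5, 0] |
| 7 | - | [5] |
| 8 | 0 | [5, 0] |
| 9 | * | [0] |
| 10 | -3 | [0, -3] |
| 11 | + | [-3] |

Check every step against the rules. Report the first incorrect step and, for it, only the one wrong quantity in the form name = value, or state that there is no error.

1. push 5: top = 5 (same as recorded)
2. push 9: top = 9 (in agreement)
3. push 3: top = 3 (consistent with the record)
4. 9 - 3 = 6 (in agreement)
5. push 0: top = 0 (same as recorded)
6. 6 * 0 = 0 (checks out)
7. 5 - 0 = 5 (exactly as logged)
8. push 0: top = 0 (matches)
9. 5 * 0 = 0 (exactly as logged)
10. push -3: top = -3 (no discrepancy)
11. 0 + -3 = -3 (in agreement)
Every step is consistent.

no error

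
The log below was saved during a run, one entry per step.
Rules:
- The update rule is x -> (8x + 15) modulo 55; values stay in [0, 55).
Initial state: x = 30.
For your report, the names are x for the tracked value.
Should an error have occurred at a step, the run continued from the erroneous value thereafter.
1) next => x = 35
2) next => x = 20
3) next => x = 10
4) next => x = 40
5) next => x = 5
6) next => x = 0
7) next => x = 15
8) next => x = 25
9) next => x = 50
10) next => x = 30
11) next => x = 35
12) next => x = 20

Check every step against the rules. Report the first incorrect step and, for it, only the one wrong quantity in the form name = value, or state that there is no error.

step 1: x = (8*30 + 15) mod 55 = 35 -> agrees with the log
step 2: x = (8*35 + 15) mod 55 = 20 -> verified
step 3: x = (8*20 + 15) mod 55 = 10 -> agrees with the log
step 4: x = (8*10 + 15) mod 55 = 40 -> same as recorded
step 5: x = (8*40 + 15) mod 55 = 5 -> checks out
step 6: x = (8*5 + 15) mod 55 = 0 -> agrees with the log
step 7: x = (8*0 + 15) mod 55 = 15 -> checks out
step 8: x = (8*15 + 15) mod 55 = 25 -> agrees with the log
step 9: x = (8*25 + 15) mod 55 = 50 -> confirmed correct
step 10: x = (8*50 + 15) mod 55 = 30 -> confirmed correct
step 11: x = (8*30 + 15) mod 55 = 35 -> no discrepancy
step 12: x = (8*35 + 15) mod 55 = 20 -> confirmed correct
Each recorded entry agrees with the recomputation.

no error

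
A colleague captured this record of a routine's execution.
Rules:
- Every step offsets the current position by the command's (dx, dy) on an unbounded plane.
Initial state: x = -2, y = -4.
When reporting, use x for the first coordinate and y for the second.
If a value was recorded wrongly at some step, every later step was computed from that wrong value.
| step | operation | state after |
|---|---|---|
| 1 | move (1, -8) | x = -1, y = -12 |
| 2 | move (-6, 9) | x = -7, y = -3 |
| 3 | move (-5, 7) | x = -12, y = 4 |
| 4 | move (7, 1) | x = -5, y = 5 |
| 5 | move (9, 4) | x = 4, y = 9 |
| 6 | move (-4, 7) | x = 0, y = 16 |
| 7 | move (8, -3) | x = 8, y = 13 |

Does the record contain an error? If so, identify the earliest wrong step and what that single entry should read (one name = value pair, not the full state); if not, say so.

no error

step 1: x = -2 + (1) = -1, y = -4 + (-8) = -12 -> in agreement
step 2: x = -1 + (-6) = -7, y = -12 + (9) = -3 -> agrees with the record
step 3: x = -7 + (-5) = -12, y = -3 + (7) = 4 -> agrees with the record
step 4: x = -12 + (7) = -5, y = 4 + (1) = 5 -> agrees with the record
step 5: x = -5 + (9) = 4, y = 5 + (4) = 9 -> confirmed correct
step 6: x = 4 + (-4) = 0, y = 9 + (7) = 16 -> same as recorded
step 7: x = 0 + (8) = 8, y = 16 + (-3) = 13 -> same as recorded
All entries verified; no error found.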